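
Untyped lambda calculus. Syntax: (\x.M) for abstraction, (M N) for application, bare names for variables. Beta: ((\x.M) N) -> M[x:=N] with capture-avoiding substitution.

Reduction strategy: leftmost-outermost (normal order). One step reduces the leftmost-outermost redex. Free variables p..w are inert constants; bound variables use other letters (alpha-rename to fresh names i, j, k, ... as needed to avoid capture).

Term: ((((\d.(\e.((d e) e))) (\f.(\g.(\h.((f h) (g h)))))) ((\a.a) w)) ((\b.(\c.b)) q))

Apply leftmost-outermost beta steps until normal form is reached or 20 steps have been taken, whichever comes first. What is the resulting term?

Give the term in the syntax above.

Step 0: ((((\d.(\e.((d e) e))) (\f.(\g.(\h.((f h) (g h)))))) ((\a.a) w)) ((\b.(\c.b)) q))
Step 1: (((\e.(((\f.(\g.(\h.((f h) (g h))))) e) e)) ((\a.a) w)) ((\b.(\c.b)) q))
Step 2: ((((\f.(\g.(\h.((f h) (g h))))) ((\a.a) w)) ((\a.a) w)) ((\b.(\c.b)) q))
Step 3: (((\g.(\h.((((\a.a) w) h) (g h)))) ((\a.a) w)) ((\b.(\c.b)) q))
Step 4: ((\h.((((\a.a) w) h) (((\a.a) w) h))) ((\b.(\c.b)) q))
Step 5: ((((\a.a) w) ((\b.(\c.b)) q)) (((\a.a) w) ((\b.(\c.b)) q)))
Step 6: ((w ((\b.(\c.b)) q)) (((\a.a) w) ((\b.(\c.b)) q)))
Step 7: ((w (\c.q)) (((\a.a) w) ((\b.(\c.b)) q)))
Step 8: ((w (\c.q)) (w ((\b.(\c.b)) q)))
Step 9: ((w (\c.q)) (w (\c.q)))

Answer: ((w (\c.q)) (w (\c.q)))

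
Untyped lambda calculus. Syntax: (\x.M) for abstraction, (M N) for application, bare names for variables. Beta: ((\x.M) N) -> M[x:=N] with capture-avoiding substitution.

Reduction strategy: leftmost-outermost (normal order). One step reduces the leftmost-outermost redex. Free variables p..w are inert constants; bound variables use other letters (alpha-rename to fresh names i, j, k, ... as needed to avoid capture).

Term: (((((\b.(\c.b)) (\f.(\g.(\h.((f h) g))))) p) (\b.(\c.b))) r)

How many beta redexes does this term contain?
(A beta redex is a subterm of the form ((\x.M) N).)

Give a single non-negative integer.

Term: (((((\b.(\c.b)) (\f.(\g.(\h.((f h) g))))) p) (\b.(\c.b))) r)
  Redex: ((\b.(\c.b)) (\f.(\g.(\h.((f h) g)))))
Total redexes: 1

Answer: 1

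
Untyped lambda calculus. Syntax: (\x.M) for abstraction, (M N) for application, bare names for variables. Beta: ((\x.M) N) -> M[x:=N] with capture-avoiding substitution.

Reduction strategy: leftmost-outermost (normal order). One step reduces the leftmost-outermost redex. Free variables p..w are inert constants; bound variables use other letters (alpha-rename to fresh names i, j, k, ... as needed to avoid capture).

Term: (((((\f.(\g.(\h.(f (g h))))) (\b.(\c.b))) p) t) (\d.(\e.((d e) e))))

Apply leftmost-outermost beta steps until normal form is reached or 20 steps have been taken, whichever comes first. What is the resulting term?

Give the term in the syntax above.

Step 0: (((((\f.(\g.(\h.(f (g h))))) (\b.(\c.b))) p) t) (\d.(\e.((d e) e))))
Step 1: ((((\g.(\h.((\b.(\c.b)) (g h)))) p) t) (\d.(\e.((d e) e))))
Step 2: (((\h.((\b.(\c.b)) (p h))) t) (\d.(\e.((d e) e))))
Step 3: (((\b.(\c.b)) (p t)) (\d.(\e.((d e) e))))
Step 4: ((\c.(p t)) (\d.(\e.((d e) e))))
Step 5: (p t)

Answer: (p t)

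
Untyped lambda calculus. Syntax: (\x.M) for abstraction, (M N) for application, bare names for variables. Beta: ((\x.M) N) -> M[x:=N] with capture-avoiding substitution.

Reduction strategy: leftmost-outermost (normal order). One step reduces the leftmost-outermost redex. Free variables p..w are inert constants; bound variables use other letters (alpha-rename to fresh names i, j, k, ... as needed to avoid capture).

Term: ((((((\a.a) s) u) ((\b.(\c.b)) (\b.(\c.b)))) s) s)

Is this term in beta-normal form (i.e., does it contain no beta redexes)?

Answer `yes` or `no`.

Term: ((((((\a.a) s) u) ((\b.(\c.b)) (\b.(\c.b)))) s) s)
Found 2 beta redex(es).

Answer: no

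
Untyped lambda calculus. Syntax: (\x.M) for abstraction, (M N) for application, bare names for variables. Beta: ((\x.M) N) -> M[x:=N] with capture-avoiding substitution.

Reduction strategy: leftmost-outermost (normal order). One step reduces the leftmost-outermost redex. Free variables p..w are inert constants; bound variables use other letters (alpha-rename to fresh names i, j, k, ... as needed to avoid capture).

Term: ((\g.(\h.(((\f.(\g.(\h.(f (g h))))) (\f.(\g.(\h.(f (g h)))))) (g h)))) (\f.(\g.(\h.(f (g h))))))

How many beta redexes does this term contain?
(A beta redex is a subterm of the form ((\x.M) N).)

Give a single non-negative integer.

Answer: 2

Derivation:
Term: ((\g.(\h.(((\f.(\g.(\h.(f (g h))))) (\f.(\g.(\h.(f (g h)))))) (g h)))) (\f.(\g.(\h.(f (g h))))))
  Redex: ((\g.(\h.(((\f.(\g.(\h.(f (g h))))) (\f.(\g.(\h.(f (g h)))))) (g h)))) (\f.(\g.(\h.(f (g h))))))
  Redex: ((\f.(\g.(\h.(f (g h))))) (\f.(\g.(\h.(f (g h))))))
Total redexes: 2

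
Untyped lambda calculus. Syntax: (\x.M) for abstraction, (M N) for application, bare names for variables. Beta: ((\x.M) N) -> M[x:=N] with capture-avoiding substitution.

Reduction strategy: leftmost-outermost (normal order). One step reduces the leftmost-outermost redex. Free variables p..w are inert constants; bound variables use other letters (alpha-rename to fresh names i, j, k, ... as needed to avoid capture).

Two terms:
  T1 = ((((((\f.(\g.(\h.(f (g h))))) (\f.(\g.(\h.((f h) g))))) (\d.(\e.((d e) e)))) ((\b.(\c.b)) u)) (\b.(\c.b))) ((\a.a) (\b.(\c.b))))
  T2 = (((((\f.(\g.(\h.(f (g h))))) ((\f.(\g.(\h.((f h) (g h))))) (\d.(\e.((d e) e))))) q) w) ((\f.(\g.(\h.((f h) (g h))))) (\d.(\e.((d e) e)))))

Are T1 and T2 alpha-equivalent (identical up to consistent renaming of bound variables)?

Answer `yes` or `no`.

Term 1: ((((((\f.(\g.(\h.(f (g h))))) (\f.(\g.(\h.((f h) g))))) (\d.(\e.((d e) e)))) ((\b.(\c.b)) u)) (\b.(\c.b))) ((\a.a) (\b.(\c.b))))
Term 2: (((((\f.(\g.(\h.(f (g h))))) ((\f.(\g.(\h.((f h) (g h))))) (\d.(\e.((d e) e))))) q) w) ((\f.(\g.(\h.((f h) (g h))))) (\d.(\e.((d e) e)))))
Alpha-equivalence: compare structure up to binder renaming.
Result: False

Answer: no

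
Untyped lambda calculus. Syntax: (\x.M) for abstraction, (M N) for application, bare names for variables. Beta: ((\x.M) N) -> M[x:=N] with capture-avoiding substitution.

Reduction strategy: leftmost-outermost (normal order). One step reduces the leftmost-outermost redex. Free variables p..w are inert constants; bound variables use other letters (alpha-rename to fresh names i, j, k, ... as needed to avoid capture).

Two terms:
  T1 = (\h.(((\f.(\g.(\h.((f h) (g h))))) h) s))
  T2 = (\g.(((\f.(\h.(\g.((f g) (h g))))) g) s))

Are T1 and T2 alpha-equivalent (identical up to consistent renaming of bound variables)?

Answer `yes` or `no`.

Answer: yes

Derivation:
Term 1: (\h.(((\f.(\g.(\h.((f h) (g h))))) h) s))
Term 2: (\g.(((\f.(\h.(\g.((f g) (h g))))) g) s))
Alpha-equivalence: compare structure up to binder renaming.
Result: True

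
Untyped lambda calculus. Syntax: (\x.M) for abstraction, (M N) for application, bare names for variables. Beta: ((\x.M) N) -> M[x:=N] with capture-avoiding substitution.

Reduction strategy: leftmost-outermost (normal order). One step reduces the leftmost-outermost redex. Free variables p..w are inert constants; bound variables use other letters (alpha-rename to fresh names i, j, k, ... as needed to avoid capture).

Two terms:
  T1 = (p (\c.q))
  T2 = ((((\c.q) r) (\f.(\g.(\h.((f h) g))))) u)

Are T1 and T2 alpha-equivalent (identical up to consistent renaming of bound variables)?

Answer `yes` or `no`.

Answer: no

Derivation:
Term 1: (p (\c.q))
Term 2: ((((\c.q) r) (\f.(\g.(\h.((f h) g))))) u)
Alpha-equivalence: compare structure up to binder renaming.
Result: False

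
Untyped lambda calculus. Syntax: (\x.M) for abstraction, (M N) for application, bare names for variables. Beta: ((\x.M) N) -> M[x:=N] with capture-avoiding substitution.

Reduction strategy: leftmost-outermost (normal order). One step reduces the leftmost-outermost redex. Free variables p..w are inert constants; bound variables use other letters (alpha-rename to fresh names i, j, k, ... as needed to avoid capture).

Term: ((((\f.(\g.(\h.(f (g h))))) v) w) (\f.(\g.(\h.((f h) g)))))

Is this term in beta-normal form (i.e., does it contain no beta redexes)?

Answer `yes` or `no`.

Term: ((((\f.(\g.(\h.(f (g h))))) v) w) (\f.(\g.(\h.((f h) g)))))
Found 1 beta redex(es).

Answer: no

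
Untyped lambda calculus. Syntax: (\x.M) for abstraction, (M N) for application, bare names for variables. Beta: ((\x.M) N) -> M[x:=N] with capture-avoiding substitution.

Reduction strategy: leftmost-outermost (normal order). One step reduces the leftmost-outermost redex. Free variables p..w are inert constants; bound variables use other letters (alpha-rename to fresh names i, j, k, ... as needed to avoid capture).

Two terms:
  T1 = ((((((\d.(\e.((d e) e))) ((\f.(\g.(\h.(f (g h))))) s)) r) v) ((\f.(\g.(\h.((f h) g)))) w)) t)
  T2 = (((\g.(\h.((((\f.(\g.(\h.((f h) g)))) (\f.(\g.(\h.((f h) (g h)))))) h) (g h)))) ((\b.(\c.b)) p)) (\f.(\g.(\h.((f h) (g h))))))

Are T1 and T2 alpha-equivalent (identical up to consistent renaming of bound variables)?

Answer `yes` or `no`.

Term 1: ((((((\d.(\e.((d e) e))) ((\f.(\g.(\h.(f (g h))))) s)) r) v) ((\f.(\g.(\h.((f h) g)))) w)) t)
Term 2: (((\g.(\h.((((\f.(\g.(\h.((f h) g)))) (\f.(\g.(\h.((f h) (g h)))))) h) (g h)))) ((\b.(\c.b)) p)) (\f.(\g.(\h.((f h) (g h))))))
Alpha-equivalence: compare structure up to binder renaming.
Result: False

Answer: no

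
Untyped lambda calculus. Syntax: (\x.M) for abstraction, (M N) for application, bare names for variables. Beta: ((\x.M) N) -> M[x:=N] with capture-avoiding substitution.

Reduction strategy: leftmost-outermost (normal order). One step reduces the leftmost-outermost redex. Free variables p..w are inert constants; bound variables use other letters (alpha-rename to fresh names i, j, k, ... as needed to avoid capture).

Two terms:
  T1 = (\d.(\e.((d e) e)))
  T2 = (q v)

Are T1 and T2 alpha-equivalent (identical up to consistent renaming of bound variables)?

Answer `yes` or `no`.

Answer: no

Derivation:
Term 1: (\d.(\e.((d e) e)))
Term 2: (q v)
Alpha-equivalence: compare structure up to binder renaming.
Result: False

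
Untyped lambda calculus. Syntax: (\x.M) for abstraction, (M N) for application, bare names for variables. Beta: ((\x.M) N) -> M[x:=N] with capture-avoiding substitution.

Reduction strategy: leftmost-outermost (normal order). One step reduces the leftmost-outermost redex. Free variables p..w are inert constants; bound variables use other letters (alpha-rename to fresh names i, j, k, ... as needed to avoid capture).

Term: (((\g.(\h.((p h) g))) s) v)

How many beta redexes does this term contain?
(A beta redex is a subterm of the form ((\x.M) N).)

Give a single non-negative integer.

Term: (((\g.(\h.((p h) g))) s) v)
  Redex: ((\g.(\h.((p h) g))) s)
Total redexes: 1

Answer: 1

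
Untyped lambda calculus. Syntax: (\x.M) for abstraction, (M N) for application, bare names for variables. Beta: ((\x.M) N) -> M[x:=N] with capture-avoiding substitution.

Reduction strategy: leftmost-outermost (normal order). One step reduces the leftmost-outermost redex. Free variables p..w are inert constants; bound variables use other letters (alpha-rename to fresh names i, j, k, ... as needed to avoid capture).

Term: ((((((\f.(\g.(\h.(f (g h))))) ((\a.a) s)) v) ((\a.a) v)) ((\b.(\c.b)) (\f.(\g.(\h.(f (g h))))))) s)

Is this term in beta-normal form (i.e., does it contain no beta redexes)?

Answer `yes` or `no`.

Term: ((((((\f.(\g.(\h.(f (g h))))) ((\a.a) s)) v) ((\a.a) v)) ((\b.(\c.b)) (\f.(\g.(\h.(f (g h))))))) s)
Found 4 beta redex(es).

Answer: no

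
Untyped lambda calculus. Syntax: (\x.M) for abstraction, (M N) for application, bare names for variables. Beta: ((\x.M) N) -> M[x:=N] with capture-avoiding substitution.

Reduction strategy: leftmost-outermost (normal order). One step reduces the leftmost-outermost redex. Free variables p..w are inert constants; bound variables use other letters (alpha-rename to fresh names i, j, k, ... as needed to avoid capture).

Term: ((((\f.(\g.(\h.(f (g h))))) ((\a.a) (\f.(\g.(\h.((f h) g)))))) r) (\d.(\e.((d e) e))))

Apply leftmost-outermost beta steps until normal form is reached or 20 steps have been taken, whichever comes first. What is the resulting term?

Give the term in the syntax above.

Answer: (\g.(\h.(((r (\d.(\e.((d e) e)))) h) g)))

Derivation:
Step 0: ((((\f.(\g.(\h.(f (g h))))) ((\a.a) (\f.(\g.(\h.((f h) g)))))) r) (\d.(\e.((d e) e))))
Step 1: (((\g.(\h.(((\a.a) (\f.(\g.(\h.((f h) g))))) (g h)))) r) (\d.(\e.((d e) e))))
Step 2: ((\h.(((\a.a) (\f.(\g.(\h.((f h) g))))) (r h))) (\d.(\e.((d e) e))))
Step 3: (((\a.a) (\f.(\g.(\h.((f h) g))))) (r (\d.(\e.((d e) e)))))
Step 4: ((\f.(\g.(\h.((f h) g)))) (r (\d.(\e.((d e) e)))))
Step 5: (\g.(\h.(((r (\d.(\e.((d e) e)))) h) g)))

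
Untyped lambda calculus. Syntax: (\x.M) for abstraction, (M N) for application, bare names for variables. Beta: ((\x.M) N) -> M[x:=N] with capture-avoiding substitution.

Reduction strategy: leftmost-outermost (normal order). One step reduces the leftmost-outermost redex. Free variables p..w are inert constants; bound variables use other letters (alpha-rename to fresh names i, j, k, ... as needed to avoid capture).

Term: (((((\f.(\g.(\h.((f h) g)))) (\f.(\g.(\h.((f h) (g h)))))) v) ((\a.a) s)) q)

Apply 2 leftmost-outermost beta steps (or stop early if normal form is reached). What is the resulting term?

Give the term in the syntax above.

Answer: (((\h.(((\f.(\g.(\h.((f h) (g h))))) h) v)) ((\a.a) s)) q)

Derivation:
Step 0: (((((\f.(\g.(\h.((f h) g)))) (\f.(\g.(\h.((f h) (g h)))))) v) ((\a.a) s)) q)
Step 1: ((((\g.(\h.(((\f.(\g.(\h.((f h) (g h))))) h) g))) v) ((\a.a) s)) q)
Step 2: (((\h.(((\f.(\g.(\h.((f h) (g h))))) h) v)) ((\a.a) s)) q)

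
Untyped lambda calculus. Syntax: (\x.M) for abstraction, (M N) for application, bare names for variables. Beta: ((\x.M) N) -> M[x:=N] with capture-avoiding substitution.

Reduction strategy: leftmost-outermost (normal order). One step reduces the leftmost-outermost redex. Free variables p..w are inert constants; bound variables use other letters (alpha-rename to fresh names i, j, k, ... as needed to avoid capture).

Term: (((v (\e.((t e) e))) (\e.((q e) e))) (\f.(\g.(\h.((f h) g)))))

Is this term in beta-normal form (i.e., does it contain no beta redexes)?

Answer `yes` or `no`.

Term: (((v (\e.((t e) e))) (\e.((q e) e))) (\f.(\g.(\h.((f h) g)))))
No beta redexes found.

Answer: yes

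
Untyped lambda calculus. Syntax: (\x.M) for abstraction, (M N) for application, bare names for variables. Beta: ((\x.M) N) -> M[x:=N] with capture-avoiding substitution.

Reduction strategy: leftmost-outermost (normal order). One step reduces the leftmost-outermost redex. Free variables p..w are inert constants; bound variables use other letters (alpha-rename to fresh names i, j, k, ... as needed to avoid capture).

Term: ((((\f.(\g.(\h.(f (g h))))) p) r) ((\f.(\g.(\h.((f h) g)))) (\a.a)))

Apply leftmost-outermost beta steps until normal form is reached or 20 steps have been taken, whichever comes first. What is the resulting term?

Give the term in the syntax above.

Answer: (p (r (\g.(\h.(h g)))))

Derivation:
Step 0: ((((\f.(\g.(\h.(f (g h))))) p) r) ((\f.(\g.(\h.((f h) g)))) (\a.a)))
Step 1: (((\g.(\h.(p (g h)))) r) ((\f.(\g.(\h.((f h) g)))) (\a.a)))
Step 2: ((\h.(p (r h))) ((\f.(\g.(\h.((f h) g)))) (\a.a)))
Step 3: (p (r ((\f.(\g.(\h.((f h) g)))) (\a.a))))
Step 4: (p (r (\g.(\h.(((\a.a) h) g)))))
Step 5: (p (r (\g.(\h.(h g)))))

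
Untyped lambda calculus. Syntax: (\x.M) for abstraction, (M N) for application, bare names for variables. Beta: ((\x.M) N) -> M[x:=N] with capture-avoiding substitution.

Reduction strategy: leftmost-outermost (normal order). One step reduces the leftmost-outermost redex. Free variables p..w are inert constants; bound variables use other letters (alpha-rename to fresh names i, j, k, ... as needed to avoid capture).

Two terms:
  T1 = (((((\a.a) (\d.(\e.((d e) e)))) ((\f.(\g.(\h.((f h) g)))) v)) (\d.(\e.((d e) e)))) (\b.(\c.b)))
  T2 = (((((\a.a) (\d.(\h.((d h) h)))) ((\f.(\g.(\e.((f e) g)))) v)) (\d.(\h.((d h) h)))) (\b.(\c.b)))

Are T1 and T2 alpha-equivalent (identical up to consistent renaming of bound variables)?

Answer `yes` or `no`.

Answer: yes

Derivation:
Term 1: (((((\a.a) (\d.(\e.((d e) e)))) ((\f.(\g.(\h.((f h) g)))) v)) (\d.(\e.((d e) e)))) (\b.(\c.b)))
Term 2: (((((\a.a) (\d.(\h.((d h) h)))) ((\f.(\g.(\e.((f e) g)))) v)) (\d.(\h.((d h) h)))) (\b.(\c.b)))
Alpha-equivalence: compare structure up to binder renaming.
Result: True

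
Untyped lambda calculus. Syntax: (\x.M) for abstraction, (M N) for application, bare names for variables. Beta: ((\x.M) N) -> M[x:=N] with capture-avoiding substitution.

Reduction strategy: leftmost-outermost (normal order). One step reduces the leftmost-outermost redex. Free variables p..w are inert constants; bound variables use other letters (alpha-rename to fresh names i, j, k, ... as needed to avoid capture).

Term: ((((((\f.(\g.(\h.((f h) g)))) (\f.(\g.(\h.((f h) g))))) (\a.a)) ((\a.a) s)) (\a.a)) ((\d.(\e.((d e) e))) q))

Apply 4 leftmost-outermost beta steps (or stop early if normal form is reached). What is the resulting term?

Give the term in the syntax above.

Answer: ((((\g.(\h.((((\a.a) s) h) g))) (\a.a)) (\a.a)) ((\d.(\e.((d e) e))) q))

Derivation:
Step 0: ((((((\f.(\g.(\h.((f h) g)))) (\f.(\g.(\h.((f h) g))))) (\a.a)) ((\a.a) s)) (\a.a)) ((\d.(\e.((d e) e))) q))
Step 1: (((((\g.(\h.(((\f.(\g.(\h.((f h) g)))) h) g))) (\a.a)) ((\a.a) s)) (\a.a)) ((\d.(\e.((d e) e))) q))
Step 2: ((((\h.(((\f.(\g.(\h.((f h) g)))) h) (\a.a))) ((\a.a) s)) (\a.a)) ((\d.(\e.((d e) e))) q))
Step 3: (((((\f.(\g.(\h.((f h) g)))) ((\a.a) s)) (\a.a)) (\a.a)) ((\d.(\e.((d e) e))) q))
Step 4: ((((\g.(\h.((((\a.a) s) h) g))) (\a.a)) (\a.a)) ((\d.(\e.((d e) e))) q))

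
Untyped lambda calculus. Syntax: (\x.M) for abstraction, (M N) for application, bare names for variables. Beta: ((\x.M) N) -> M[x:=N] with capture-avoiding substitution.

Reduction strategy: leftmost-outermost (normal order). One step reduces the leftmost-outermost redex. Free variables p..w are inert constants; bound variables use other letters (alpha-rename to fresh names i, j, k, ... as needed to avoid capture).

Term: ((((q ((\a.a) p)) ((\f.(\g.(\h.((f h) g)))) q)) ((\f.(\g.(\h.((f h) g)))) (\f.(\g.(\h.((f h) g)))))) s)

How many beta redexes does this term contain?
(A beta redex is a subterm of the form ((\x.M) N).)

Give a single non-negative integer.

Term: ((((q ((\a.a) p)) ((\f.(\g.(\h.((f h) g)))) q)) ((\f.(\g.(\h.((f h) g)))) (\f.(\g.(\h.((f h) g)))))) s)
  Redex: ((\a.a) p)
  Redex: ((\f.(\g.(\h.((f h) g)))) q)
  Redex: ((\f.(\g.(\h.((f h) g)))) (\f.(\g.(\h.((f h) g)))))
Total redexes: 3

Answer: 3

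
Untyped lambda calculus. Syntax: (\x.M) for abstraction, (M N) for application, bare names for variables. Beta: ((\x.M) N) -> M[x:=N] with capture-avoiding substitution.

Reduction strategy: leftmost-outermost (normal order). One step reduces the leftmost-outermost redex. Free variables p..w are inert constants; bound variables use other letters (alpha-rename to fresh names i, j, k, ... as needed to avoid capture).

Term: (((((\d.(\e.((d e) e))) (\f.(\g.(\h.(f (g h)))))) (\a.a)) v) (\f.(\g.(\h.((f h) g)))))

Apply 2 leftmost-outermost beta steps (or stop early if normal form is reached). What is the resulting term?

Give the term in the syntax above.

Step 0: (((((\d.(\e.((d e) e))) (\f.(\g.(\h.(f (g h)))))) (\a.a)) v) (\f.(\g.(\h.((f h) g)))))
Step 1: ((((\e.(((\f.(\g.(\h.(f (g h))))) e) e)) (\a.a)) v) (\f.(\g.(\h.((f h) g)))))
Step 2: (((((\f.(\g.(\h.(f (g h))))) (\a.a)) (\a.a)) v) (\f.(\g.(\h.((f h) g)))))

Answer: (((((\f.(\g.(\h.(f (g h))))) (\a.a)) (\a.a)) v) (\f.(\g.(\h.((f h) g)))))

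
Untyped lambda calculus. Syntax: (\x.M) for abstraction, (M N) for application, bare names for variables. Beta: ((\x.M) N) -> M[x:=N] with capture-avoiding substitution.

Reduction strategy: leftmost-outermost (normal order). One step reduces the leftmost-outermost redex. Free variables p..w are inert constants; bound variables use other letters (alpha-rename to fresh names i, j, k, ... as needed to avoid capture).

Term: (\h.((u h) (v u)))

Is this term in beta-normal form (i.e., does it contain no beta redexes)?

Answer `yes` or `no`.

Answer: yes

Derivation:
Term: (\h.((u h) (v u)))
No beta redexes found.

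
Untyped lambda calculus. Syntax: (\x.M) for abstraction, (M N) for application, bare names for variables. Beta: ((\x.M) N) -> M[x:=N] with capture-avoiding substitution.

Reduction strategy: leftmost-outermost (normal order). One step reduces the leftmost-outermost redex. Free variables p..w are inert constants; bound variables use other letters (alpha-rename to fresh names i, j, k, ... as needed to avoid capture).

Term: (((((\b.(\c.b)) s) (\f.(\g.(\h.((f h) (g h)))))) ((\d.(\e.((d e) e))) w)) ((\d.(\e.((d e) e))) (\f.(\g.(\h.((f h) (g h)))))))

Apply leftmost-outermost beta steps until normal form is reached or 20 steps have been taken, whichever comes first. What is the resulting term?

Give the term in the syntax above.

Step 0: (((((\b.(\c.b)) s) (\f.(\g.(\h.((f h) (g h)))))) ((\d.(\e.((d e) e))) w)) ((\d.(\e.((d e) e))) (\f.(\g.(\h.((f h) (g h)))))))
Step 1: ((((\c.s) (\f.(\g.(\h.((f h) (g h)))))) ((\d.(\e.((d e) e))) w)) ((\d.(\e.((d e) e))) (\f.(\g.(\h.((f h) (g h)))))))
Step 2: ((s ((\d.(\e.((d e) e))) w)) ((\d.(\e.((d e) e))) (\f.(\g.(\h.((f h) (g h)))))))
Step 3: ((s (\e.((w e) e))) ((\d.(\e.((d e) e))) (\f.(\g.(\h.((f h) (g h)))))))
Step 4: ((s (\e.((w e) e))) (\e.(((\f.(\g.(\h.((f h) (g h))))) e) e)))
Step 5: ((s (\e.((w e) e))) (\e.((\g.(\h.((e h) (g h)))) e)))
Step 6: ((s (\e.((w e) e))) (\e.(\h.((e h) (e h)))))

Answer: ((s (\e.((w e) e))) (\e.(\h.((e h) (e h)))))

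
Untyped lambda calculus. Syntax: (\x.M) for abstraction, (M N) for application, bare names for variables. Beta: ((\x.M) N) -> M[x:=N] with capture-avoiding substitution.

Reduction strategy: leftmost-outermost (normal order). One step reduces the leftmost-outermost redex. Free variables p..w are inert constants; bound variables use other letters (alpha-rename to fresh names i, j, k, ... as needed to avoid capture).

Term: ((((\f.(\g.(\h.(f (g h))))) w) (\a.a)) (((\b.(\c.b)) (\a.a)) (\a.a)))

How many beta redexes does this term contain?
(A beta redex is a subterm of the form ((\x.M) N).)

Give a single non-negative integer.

Term: ((((\f.(\g.(\h.(f (g h))))) w) (\a.a)) (((\b.(\c.b)) (\a.a)) (\a.a)))
  Redex: ((\f.(\g.(\h.(f (g h))))) w)
  Redex: ((\b.(\c.b)) (\a.a))
Total redexes: 2

Answer: 2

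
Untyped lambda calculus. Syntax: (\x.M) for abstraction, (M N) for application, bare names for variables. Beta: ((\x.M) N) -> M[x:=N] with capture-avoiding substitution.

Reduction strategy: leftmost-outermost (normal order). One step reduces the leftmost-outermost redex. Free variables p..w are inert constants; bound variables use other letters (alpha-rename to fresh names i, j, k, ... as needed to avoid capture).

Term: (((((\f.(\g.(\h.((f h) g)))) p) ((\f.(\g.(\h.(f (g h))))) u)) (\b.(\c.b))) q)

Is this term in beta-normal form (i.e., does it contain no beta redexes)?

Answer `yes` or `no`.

Answer: no

Derivation:
Term: (((((\f.(\g.(\h.((f h) g)))) p) ((\f.(\g.(\h.(f (g h))))) u)) (\b.(\c.b))) q)
Found 2 beta redex(es).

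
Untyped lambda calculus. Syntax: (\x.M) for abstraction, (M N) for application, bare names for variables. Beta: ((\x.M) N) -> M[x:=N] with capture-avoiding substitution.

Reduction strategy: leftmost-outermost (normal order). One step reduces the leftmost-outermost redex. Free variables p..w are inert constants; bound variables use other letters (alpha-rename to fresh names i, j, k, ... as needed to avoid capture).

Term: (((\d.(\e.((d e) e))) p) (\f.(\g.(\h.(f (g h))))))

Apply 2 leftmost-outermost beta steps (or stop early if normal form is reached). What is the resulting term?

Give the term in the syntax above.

Answer: ((p (\f.(\g.(\h.(f (g h)))))) (\f.(\g.(\h.(f (g h))))))

Derivation:
Step 0: (((\d.(\e.((d e) e))) p) (\f.(\g.(\h.(f (g h))))))
Step 1: ((\e.((p e) e)) (\f.(\g.(\h.(f (g h))))))
Step 2: ((p (\f.(\g.(\h.(f (g h)))))) (\f.(\g.(\h.(f (g h))))))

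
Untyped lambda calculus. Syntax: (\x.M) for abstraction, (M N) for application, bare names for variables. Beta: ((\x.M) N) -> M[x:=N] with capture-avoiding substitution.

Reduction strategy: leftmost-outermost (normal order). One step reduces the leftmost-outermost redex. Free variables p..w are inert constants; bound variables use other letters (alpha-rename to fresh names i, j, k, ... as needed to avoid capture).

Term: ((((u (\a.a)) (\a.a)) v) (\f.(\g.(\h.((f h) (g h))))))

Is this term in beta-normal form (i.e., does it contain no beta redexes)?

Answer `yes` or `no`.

Term: ((((u (\a.a)) (\a.a)) v) (\f.(\g.(\h.((f h) (g h))))))
No beta redexes found.

Answer: yes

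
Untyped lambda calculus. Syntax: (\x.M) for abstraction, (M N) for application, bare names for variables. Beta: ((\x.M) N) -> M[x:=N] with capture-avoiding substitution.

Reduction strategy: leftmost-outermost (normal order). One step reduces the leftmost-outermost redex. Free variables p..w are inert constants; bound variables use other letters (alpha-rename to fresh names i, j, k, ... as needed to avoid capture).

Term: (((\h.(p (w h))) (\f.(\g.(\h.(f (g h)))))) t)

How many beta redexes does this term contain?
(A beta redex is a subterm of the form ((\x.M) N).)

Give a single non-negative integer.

Term: (((\h.(p (w h))) (\f.(\g.(\h.(f (g h)))))) t)
  Redex: ((\h.(p (w h))) (\f.(\g.(\h.(f (g h))))))
Total redexes: 1

Answer: 1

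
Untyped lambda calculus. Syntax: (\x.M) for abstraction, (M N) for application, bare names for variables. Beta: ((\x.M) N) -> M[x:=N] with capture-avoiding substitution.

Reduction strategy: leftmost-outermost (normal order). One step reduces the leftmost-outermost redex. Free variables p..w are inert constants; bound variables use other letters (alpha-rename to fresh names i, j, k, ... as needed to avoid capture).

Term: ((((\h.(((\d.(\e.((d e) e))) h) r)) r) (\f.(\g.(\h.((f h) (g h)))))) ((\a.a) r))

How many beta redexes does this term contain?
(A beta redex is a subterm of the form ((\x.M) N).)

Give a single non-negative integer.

Term: ((((\h.(((\d.(\e.((d e) e))) h) r)) r) (\f.(\g.(\h.((f h) (g h)))))) ((\a.a) r))
  Redex: ((\h.(((\d.(\e.((d e) e))) h) r)) r)
  Redex: ((\d.(\e.((d e) e))) h)
  Redex: ((\a.a) r)
Total redexes: 3

Answer: 3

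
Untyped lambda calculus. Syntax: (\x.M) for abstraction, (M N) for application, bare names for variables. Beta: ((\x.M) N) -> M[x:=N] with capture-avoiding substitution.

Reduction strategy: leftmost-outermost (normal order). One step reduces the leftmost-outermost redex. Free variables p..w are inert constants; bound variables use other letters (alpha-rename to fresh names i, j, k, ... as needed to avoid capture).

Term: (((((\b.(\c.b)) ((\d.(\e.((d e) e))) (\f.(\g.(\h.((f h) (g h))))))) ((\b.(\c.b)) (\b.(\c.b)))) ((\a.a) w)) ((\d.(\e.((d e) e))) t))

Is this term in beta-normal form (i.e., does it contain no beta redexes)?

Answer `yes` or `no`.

Term: (((((\b.(\c.b)) ((\d.(\e.((d e) e))) (\f.(\g.(\h.((f h) (g h))))))) ((\b.(\c.b)) (\b.(\c.b)))) ((\a.a) w)) ((\d.(\e.((d e) e))) t))
Found 5 beta redex(es).

Answer: no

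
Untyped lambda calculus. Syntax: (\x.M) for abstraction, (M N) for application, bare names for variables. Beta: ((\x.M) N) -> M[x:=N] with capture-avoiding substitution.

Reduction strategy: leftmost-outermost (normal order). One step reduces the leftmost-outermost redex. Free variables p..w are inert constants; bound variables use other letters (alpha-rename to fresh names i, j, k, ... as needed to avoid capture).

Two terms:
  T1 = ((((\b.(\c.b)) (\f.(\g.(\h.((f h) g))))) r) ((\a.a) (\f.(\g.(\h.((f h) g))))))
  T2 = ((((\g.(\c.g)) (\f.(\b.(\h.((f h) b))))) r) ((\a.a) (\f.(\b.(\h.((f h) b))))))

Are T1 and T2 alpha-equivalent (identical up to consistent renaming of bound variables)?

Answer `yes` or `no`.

Term 1: ((((\b.(\c.b)) (\f.(\g.(\h.((f h) g))))) r) ((\a.a) (\f.(\g.(\h.((f h) g))))))
Term 2: ((((\g.(\c.g)) (\f.(\b.(\h.((f h) b))))) r) ((\a.a) (\f.(\b.(\h.((f h) b))))))
Alpha-equivalence: compare structure up to binder renaming.
Result: True

Answer: yes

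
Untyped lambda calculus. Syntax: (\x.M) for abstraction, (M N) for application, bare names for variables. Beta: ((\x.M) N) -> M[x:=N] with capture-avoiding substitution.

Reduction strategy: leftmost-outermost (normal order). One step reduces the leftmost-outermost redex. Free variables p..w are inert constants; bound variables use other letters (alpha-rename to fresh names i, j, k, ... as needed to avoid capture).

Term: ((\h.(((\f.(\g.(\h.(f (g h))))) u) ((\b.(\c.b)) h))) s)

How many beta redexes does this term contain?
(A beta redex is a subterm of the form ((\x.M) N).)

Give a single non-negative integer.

Answer: 3

Derivation:
Term: ((\h.(((\f.(\g.(\h.(f (g h))))) u) ((\b.(\c.b)) h))) s)
  Redex: ((\h.(((\f.(\g.(\h.(f (g h))))) u) ((\b.(\c.b)) h))) s)
  Redex: ((\f.(\g.(\h.(f (g h))))) u)
  Redex: ((\b.(\c.b)) h)
Total redexes: 3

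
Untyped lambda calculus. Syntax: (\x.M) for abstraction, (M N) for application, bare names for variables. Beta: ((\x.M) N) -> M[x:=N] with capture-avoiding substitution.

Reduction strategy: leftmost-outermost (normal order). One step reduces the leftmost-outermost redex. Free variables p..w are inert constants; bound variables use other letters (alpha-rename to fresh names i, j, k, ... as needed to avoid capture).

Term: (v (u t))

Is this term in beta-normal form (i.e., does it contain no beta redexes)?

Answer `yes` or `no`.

Term: (v (u t))
No beta redexes found.

Answer: yes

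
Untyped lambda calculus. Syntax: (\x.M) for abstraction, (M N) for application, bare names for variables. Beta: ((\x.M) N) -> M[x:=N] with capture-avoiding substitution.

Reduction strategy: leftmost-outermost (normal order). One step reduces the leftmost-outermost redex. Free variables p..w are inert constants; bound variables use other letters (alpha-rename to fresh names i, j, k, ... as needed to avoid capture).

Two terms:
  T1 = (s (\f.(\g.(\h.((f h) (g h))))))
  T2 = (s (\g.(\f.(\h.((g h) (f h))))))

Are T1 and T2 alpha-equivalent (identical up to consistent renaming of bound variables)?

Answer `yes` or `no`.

Answer: yes

Derivation:
Term 1: (s (\f.(\g.(\h.((f h) (g h))))))
Term 2: (s (\g.(\f.(\h.((g h) (f h))))))
Alpha-equivalence: compare structure up to binder renaming.
Result: True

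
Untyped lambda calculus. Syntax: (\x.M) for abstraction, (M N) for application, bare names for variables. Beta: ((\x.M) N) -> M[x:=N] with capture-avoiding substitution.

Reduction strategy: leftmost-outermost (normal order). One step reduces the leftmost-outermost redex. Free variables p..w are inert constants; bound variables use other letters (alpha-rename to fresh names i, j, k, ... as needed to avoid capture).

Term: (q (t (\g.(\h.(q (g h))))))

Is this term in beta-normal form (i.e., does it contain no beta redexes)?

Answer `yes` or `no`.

Answer: yes

Derivation:
Term: (q (t (\g.(\h.(q (g h))))))
No beta redexes found.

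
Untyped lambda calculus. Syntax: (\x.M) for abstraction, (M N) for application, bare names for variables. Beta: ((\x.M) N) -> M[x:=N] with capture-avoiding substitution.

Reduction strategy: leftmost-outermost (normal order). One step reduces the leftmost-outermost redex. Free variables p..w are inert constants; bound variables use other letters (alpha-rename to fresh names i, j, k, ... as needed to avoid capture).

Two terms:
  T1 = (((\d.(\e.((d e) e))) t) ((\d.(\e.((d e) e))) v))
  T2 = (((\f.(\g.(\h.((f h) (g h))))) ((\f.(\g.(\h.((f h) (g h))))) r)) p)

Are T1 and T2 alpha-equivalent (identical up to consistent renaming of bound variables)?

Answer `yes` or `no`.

Term 1: (((\d.(\e.((d e) e))) t) ((\d.(\e.((d e) e))) v))
Term 2: (((\f.(\g.(\h.((f h) (g h))))) ((\f.(\g.(\h.((f h) (g h))))) r)) p)
Alpha-equivalence: compare structure up to binder renaming.
Result: False

Answer: no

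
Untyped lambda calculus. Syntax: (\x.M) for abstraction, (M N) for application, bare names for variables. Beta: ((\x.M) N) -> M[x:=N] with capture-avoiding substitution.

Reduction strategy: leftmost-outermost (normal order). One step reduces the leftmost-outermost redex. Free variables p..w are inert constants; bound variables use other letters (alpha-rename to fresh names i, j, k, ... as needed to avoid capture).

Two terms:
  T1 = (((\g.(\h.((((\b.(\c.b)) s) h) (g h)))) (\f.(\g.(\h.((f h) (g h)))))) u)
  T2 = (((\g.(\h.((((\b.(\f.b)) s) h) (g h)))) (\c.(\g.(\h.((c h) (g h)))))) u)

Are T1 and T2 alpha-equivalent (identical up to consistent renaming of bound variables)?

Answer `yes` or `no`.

Term 1: (((\g.(\h.((((\b.(\c.b)) s) h) (g h)))) (\f.(\g.(\h.((f h) (g h)))))) u)
Term 2: (((\g.(\h.((((\b.(\f.b)) s) h) (g h)))) (\c.(\g.(\h.((c h) (g h)))))) u)
Alpha-equivalence: compare structure up to binder renaming.
Result: True

Answer: yes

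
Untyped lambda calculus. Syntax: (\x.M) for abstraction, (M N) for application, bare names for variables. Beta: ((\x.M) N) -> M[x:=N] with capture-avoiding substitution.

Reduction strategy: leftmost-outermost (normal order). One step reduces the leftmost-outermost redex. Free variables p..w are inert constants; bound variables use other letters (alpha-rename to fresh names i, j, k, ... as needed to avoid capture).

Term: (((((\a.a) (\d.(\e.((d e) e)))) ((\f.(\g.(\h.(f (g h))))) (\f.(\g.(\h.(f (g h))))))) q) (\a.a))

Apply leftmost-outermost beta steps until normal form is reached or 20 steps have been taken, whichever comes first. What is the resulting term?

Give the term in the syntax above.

Answer: (\h.((q q) h))

Derivation:
Step 0: (((((\a.a) (\d.(\e.((d e) e)))) ((\f.(\g.(\h.(f (g h))))) (\f.(\g.(\h.(f (g h))))))) q) (\a.a))
Step 1: ((((\d.(\e.((d e) e))) ((\f.(\g.(\h.(f (g h))))) (\f.(\g.(\h.(f (g h))))))) q) (\a.a))
Step 2: (((\e.((((\f.(\g.(\h.(f (g h))))) (\f.(\g.(\h.(f (g h)))))) e) e)) q) (\a.a))
Step 3: (((((\f.(\g.(\h.(f (g h))))) (\f.(\g.(\h.(f (g h)))))) q) q) (\a.a))
Step 4: ((((\g.(\h.((\f.(\g.(\h.(f (g h))))) (g h)))) q) q) (\a.a))
Step 5: (((\h.((\f.(\g.(\h.(f (g h))))) (q h))) q) (\a.a))
Step 6: (((\f.(\g.(\h.(f (g h))))) (q q)) (\a.a))
Step 7: ((\g.(\h.((q q) (g h)))) (\a.a))
Step 8: (\h.((q q) ((\a.a) h)))
Step 9: (\h.((q q) h))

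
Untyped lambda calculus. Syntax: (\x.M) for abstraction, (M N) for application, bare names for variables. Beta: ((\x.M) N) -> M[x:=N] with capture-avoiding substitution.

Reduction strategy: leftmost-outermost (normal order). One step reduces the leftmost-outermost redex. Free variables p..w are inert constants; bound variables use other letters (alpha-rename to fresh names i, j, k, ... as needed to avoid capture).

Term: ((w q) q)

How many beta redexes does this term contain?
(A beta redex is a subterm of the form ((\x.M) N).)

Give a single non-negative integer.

Term: ((w q) q)
  (no redexes)
Total redexes: 0

Answer: 0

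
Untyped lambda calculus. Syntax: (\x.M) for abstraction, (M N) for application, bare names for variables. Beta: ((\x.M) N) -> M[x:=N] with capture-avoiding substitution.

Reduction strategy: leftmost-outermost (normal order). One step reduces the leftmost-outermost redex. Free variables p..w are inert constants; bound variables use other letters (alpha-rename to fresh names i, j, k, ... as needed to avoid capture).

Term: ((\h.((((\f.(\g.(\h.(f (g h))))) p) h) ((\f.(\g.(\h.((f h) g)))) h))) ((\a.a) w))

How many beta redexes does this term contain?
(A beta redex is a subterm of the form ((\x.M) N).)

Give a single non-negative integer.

Term: ((\h.((((\f.(\g.(\h.(f (g h))))) p) h) ((\f.(\g.(\h.((f h) g)))) h))) ((\a.a) w))
  Redex: ((\h.((((\f.(\g.(\h.(f (g h))))) p) h) ((\f.(\g.(\h.((f h) g)))) h))) ((\a.a) w))
  Redex: ((\f.(\g.(\h.(f (g h))))) p)
  Redex: ((\f.(\g.(\h.((f h) g)))) h)
  Redex: ((\a.a) w)
Total redexes: 4

Answer: 4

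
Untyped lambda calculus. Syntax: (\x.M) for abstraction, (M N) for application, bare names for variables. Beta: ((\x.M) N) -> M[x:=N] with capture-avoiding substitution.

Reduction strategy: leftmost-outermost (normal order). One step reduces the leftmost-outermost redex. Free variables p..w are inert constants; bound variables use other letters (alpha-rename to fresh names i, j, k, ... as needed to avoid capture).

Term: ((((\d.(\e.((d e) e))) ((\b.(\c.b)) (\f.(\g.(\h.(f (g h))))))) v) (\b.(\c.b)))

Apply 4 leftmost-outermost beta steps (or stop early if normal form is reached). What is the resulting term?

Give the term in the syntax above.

Step 0: ((((\d.(\e.((d e) e))) ((\b.(\c.b)) (\f.(\g.(\h.(f (g h))))))) v) (\b.(\c.b)))
Step 1: (((\e.((((\b.(\c.b)) (\f.(\g.(\h.(f (g h)))))) e) e)) v) (\b.(\c.b)))
Step 2: (((((\b.(\c.b)) (\f.(\g.(\h.(f (g h)))))) v) v) (\b.(\c.b)))
Step 3: ((((\c.(\f.(\g.(\h.(f (g h)))))) v) v) (\b.(\c.b)))
Step 4: (((\f.(\g.(\h.(f (g h))))) v) (\b.(\c.b)))

Answer: (((\f.(\g.(\h.(f (g h))))) v) (\b.(\c.b)))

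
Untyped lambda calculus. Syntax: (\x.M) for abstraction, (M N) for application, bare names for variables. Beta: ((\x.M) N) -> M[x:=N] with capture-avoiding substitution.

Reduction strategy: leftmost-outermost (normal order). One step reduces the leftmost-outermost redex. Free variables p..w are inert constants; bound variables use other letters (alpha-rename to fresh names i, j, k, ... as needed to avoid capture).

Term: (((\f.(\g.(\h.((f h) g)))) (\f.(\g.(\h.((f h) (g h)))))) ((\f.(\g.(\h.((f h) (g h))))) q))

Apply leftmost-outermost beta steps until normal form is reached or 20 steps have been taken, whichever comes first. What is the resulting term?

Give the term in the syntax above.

Answer: (\h.(\i.((h i) (\h.((q h) (i h))))))

Derivation:
Step 0: (((\f.(\g.(\h.((f h) g)))) (\f.(\g.(\h.((f h) (g h)))))) ((\f.(\g.(\h.((f h) (g h))))) q))
Step 1: ((\g.(\h.(((\f.(\g.(\h.((f h) (g h))))) h) g))) ((\f.(\g.(\h.((f h) (g h))))) q))
Step 2: (\h.(((\f.(\g.(\h.((f h) (g h))))) h) ((\f.(\g.(\h.((f h) (g h))))) q)))
Step 3: (\h.((\g.(\i.((h i) (g i)))) ((\f.(\g.(\h.((f h) (g h))))) q)))
Step 4: (\h.(\i.((h i) (((\f.(\g.(\h.((f h) (g h))))) q) i))))
Step 5: (\h.(\i.((h i) ((\g.(\h.((q h) (g h)))) i))))
Step 6: (\h.(\i.((h i) (\h.((q h) (i h))))))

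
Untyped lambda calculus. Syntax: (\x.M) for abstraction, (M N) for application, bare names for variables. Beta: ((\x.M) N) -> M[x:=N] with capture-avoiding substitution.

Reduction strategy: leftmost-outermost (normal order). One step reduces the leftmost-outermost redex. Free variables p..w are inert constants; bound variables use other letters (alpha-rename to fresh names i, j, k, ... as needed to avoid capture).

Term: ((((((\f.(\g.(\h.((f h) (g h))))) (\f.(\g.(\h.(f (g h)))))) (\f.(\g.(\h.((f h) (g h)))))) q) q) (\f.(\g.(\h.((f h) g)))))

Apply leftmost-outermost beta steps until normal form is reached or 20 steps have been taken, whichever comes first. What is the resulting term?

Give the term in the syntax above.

Step 0: ((((((\f.(\g.(\h.((f h) (g h))))) (\f.(\g.(\h.(f (g h)))))) (\f.(\g.(\h.((f h) (g h)))))) q) q) (\f.(\g.(\h.((f h) g)))))
Step 1: (((((\g.(\h.(((\f.(\g.(\h.(f (g h))))) h) (g h)))) (\f.(\g.(\h.((f h) (g h)))))) q) q) (\f.(\g.(\h.((f h) g)))))
Step 2: ((((\h.(((\f.(\g.(\h.(f (g h))))) h) ((\f.(\g.(\h.((f h) (g h))))) h))) q) q) (\f.(\g.(\h.((f h) g)))))
Step 3: (((((\f.(\g.(\h.(f (g h))))) q) ((\f.(\g.(\h.((f h) (g h))))) q)) q) (\f.(\g.(\h.((f h) g)))))
Step 4: ((((\g.(\h.(q (g h)))) ((\f.(\g.(\h.((f h) (g h))))) q)) q) (\f.(\g.(\h.((f h) g)))))
Step 5: (((\h.(q (((\f.(\g.(\h.((f h) (g h))))) q) h))) q) (\f.(\g.(\h.((f h) g)))))
Step 6: ((q (((\f.(\g.(\h.((f h) (g h))))) q) q)) (\f.(\g.(\h.((f h) g)))))
Step 7: ((q ((\g.(\h.((q h) (g h)))) q)) (\f.(\g.(\h.((f h) g)))))
Step 8: ((q (\h.((q h) (q h)))) (\f.(\g.(\h.((f h) g)))))

Answer: ((q (\h.((q h) (q h)))) (\f.(\g.(\h.((f h) g)))))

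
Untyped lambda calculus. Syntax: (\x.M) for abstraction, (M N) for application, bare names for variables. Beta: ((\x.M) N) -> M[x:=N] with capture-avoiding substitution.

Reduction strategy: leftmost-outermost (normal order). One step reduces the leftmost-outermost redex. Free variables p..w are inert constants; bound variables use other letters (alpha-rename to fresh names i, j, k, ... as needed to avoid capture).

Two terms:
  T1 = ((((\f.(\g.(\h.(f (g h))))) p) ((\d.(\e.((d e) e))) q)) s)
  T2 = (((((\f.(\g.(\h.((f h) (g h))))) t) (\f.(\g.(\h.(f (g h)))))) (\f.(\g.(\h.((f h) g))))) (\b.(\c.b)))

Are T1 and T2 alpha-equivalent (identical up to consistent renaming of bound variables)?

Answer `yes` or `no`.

Term 1: ((((\f.(\g.(\h.(f (g h))))) p) ((\d.(\e.((d e) e))) q)) s)
Term 2: (((((\f.(\g.(\h.((f h) (g h))))) t) (\f.(\g.(\h.(f (g h)))))) (\f.(\g.(\h.((f h) g))))) (\b.(\c.b)))
Alpha-equivalence: compare structure up to binder renaming.
Result: False

Answer: no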